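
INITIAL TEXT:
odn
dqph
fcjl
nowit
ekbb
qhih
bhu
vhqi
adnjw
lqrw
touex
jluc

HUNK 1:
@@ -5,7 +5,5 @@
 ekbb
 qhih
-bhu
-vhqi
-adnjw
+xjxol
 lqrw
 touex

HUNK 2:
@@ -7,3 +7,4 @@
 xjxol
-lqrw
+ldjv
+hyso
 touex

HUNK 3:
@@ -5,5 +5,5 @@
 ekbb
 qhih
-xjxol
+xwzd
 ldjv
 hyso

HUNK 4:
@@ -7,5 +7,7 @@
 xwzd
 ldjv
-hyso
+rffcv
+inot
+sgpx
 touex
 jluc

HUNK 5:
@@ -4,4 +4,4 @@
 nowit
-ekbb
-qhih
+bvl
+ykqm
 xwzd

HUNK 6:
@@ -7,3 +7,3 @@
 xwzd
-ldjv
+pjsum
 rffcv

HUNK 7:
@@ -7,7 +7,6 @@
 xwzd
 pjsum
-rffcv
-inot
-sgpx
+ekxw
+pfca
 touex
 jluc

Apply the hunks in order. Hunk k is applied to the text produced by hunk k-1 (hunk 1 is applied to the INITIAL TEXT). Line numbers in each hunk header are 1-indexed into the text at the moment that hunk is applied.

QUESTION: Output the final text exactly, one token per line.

Answer: odn
dqph
fcjl
nowit
bvl
ykqm
xwzd
pjsum
ekxw
pfca
touex
jluc

Derivation:
Hunk 1: at line 5 remove [bhu,vhqi,adnjw] add [xjxol] -> 10 lines: odn dqph fcjl nowit ekbb qhih xjxol lqrw touex jluc
Hunk 2: at line 7 remove [lqrw] add [ldjv,hyso] -> 11 lines: odn dqph fcjl nowit ekbb qhih xjxol ldjv hyso touex jluc
Hunk 3: at line 5 remove [xjxol] add [xwzd] -> 11 lines: odn dqph fcjl nowit ekbb qhih xwzd ldjv hyso touex jluc
Hunk 4: at line 7 remove [hyso] add [rffcv,inot,sgpx] -> 13 lines: odn dqph fcjl nowit ekbb qhih xwzd ldjv rffcv inot sgpx touex jluc
Hunk 5: at line 4 remove [ekbb,qhih] add [bvl,ykqm] -> 13 lines: odn dqph fcjl nowit bvl ykqm xwzd ldjv rffcv inot sgpx touex jluc
Hunk 6: at line 7 remove [ldjv] add [pjsum] -> 13 lines: odn dqph fcjl nowit bvl ykqm xwzd pjsum rffcv inot sgpx touex jluc
Hunk 7: at line 7 remove [rffcv,inot,sgpx] add [ekxw,pfca] -> 12 lines: odn dqph fcjl nowit bvl ykqm xwzd pjsum ekxw pfca touex jluc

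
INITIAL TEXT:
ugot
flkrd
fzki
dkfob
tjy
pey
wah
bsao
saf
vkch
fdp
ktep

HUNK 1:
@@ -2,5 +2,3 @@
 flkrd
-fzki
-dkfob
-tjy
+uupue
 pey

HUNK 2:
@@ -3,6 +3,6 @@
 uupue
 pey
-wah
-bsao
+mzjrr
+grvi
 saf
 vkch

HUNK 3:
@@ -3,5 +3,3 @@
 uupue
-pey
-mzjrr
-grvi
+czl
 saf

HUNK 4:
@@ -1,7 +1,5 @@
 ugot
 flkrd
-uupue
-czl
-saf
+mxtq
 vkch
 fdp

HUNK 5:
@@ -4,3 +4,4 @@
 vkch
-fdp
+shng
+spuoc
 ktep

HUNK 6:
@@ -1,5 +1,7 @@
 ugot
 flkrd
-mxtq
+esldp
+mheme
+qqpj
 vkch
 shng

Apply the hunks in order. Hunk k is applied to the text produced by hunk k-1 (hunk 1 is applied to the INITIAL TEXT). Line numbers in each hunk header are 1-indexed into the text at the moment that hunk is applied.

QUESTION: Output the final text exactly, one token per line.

Answer: ugot
flkrd
esldp
mheme
qqpj
vkch
shng
spuoc
ktep

Derivation:
Hunk 1: at line 2 remove [fzki,dkfob,tjy] add [uupue] -> 10 lines: ugot flkrd uupue pey wah bsao saf vkch fdp ktep
Hunk 2: at line 3 remove [wah,bsao] add [mzjrr,grvi] -> 10 lines: ugot flkrd uupue pey mzjrr grvi saf vkch fdp ktep
Hunk 3: at line 3 remove [pey,mzjrr,grvi] add [czl] -> 8 lines: ugot flkrd uupue czl saf vkch fdp ktep
Hunk 4: at line 1 remove [uupue,czl,saf] add [mxtq] -> 6 lines: ugot flkrd mxtq vkch fdp ktep
Hunk 5: at line 4 remove [fdp] add [shng,spuoc] -> 7 lines: ugot flkrd mxtq vkch shng spuoc ktep
Hunk 6: at line 1 remove [mxtq] add [esldp,mheme,qqpj] -> 9 lines: ugot flkrd esldp mheme qqpj vkch shng spuoc ktep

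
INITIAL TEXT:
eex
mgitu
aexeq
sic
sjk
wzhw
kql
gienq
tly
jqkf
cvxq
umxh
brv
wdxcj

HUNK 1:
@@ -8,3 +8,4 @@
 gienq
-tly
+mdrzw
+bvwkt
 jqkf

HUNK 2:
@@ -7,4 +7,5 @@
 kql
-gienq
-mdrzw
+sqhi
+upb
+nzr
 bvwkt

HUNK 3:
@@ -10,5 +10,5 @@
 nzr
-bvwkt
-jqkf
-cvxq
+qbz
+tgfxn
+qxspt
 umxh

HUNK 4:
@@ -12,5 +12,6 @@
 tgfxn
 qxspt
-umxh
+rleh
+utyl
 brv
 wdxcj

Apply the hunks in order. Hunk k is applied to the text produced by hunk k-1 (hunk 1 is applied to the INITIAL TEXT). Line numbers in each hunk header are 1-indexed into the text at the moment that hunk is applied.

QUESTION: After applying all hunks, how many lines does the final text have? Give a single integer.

Answer: 17

Derivation:
Hunk 1: at line 8 remove [tly] add [mdrzw,bvwkt] -> 15 lines: eex mgitu aexeq sic sjk wzhw kql gienq mdrzw bvwkt jqkf cvxq umxh brv wdxcj
Hunk 2: at line 7 remove [gienq,mdrzw] add [sqhi,upb,nzr] -> 16 lines: eex mgitu aexeq sic sjk wzhw kql sqhi upb nzr bvwkt jqkf cvxq umxh brv wdxcj
Hunk 3: at line 10 remove [bvwkt,jqkf,cvxq] add [qbz,tgfxn,qxspt] -> 16 lines: eex mgitu aexeq sic sjk wzhw kql sqhi upb nzr qbz tgfxn qxspt umxh brv wdxcj
Hunk 4: at line 12 remove [umxh] add [rleh,utyl] -> 17 lines: eex mgitu aexeq sic sjk wzhw kql sqhi upb nzr qbz tgfxn qxspt rleh utyl brv wdxcj
Final line count: 17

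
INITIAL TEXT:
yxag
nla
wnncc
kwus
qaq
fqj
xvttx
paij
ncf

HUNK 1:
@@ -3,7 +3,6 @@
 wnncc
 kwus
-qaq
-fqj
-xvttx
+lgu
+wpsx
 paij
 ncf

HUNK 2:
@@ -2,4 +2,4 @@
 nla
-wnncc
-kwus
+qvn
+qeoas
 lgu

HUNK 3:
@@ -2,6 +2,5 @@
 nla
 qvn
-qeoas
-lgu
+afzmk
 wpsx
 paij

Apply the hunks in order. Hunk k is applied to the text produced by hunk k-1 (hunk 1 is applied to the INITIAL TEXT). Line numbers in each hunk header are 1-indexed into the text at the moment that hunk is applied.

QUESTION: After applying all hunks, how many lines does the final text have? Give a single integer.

Hunk 1: at line 3 remove [qaq,fqj,xvttx] add [lgu,wpsx] -> 8 lines: yxag nla wnncc kwus lgu wpsx paij ncf
Hunk 2: at line 2 remove [wnncc,kwus] add [qvn,qeoas] -> 8 lines: yxag nla qvn qeoas lgu wpsx paij ncf
Hunk 3: at line 2 remove [qeoas,lgu] add [afzmk] -> 7 lines: yxag nla qvn afzmk wpsx paij ncf
Final line count: 7

Answer: 7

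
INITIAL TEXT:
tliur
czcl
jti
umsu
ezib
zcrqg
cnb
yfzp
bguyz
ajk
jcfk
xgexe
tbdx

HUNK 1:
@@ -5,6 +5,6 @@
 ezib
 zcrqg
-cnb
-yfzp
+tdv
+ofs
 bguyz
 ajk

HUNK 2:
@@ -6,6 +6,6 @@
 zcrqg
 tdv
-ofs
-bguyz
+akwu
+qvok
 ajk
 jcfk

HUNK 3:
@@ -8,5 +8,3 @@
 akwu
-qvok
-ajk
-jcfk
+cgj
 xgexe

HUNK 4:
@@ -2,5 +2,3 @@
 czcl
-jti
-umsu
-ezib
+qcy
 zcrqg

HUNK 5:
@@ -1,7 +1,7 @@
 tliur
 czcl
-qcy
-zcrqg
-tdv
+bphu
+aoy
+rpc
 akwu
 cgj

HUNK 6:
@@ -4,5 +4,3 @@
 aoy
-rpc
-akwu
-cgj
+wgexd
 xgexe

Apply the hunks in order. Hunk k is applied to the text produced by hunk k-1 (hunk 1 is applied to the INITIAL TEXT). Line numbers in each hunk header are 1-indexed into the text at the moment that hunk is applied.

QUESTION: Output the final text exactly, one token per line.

Hunk 1: at line 5 remove [cnb,yfzp] add [tdv,ofs] -> 13 lines: tliur czcl jti umsu ezib zcrqg tdv ofs bguyz ajk jcfk xgexe tbdx
Hunk 2: at line 6 remove [ofs,bguyz] add [akwu,qvok] -> 13 lines: tliur czcl jti umsu ezib zcrqg tdv akwu qvok ajk jcfk xgexe tbdx
Hunk 3: at line 8 remove [qvok,ajk,jcfk] add [cgj] -> 11 lines: tliur czcl jti umsu ezib zcrqg tdv akwu cgj xgexe tbdx
Hunk 4: at line 2 remove [jti,umsu,ezib] add [qcy] -> 9 lines: tliur czcl qcy zcrqg tdv akwu cgj xgexe tbdx
Hunk 5: at line 1 remove [qcy,zcrqg,tdv] add [bphu,aoy,rpc] -> 9 lines: tliur czcl bphu aoy rpc akwu cgj xgexe tbdx
Hunk 6: at line 4 remove [rpc,akwu,cgj] add [wgexd] -> 7 lines: tliur czcl bphu aoy wgexd xgexe tbdx

Answer: tliur
czcl
bphu
aoy
wgexd
xgexe
tbdx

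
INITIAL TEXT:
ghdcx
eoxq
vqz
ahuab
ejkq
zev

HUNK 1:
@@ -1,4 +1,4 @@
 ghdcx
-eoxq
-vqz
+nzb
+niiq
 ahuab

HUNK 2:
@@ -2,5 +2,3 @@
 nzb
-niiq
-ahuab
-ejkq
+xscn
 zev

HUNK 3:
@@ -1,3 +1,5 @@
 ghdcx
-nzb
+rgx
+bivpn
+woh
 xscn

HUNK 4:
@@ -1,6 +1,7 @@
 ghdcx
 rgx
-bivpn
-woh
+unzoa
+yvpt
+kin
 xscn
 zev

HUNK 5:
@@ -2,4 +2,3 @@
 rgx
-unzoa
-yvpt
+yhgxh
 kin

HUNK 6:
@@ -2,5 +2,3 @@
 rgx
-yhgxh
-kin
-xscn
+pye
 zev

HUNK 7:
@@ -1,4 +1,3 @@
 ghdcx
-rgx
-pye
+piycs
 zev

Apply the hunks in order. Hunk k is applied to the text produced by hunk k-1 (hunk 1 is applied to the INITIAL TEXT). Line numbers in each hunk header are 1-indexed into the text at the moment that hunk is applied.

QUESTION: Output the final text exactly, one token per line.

Answer: ghdcx
piycs
zev

Derivation:
Hunk 1: at line 1 remove [eoxq,vqz] add [nzb,niiq] -> 6 lines: ghdcx nzb niiq ahuab ejkq zev
Hunk 2: at line 2 remove [niiq,ahuab,ejkq] add [xscn] -> 4 lines: ghdcx nzb xscn zev
Hunk 3: at line 1 remove [nzb] add [rgx,bivpn,woh] -> 6 lines: ghdcx rgx bivpn woh xscn zev
Hunk 4: at line 1 remove [bivpn,woh] add [unzoa,yvpt,kin] -> 7 lines: ghdcx rgx unzoa yvpt kin xscn zev
Hunk 5: at line 2 remove [unzoa,yvpt] add [yhgxh] -> 6 lines: ghdcx rgx yhgxh kin xscn zev
Hunk 6: at line 2 remove [yhgxh,kin,xscn] add [pye] -> 4 lines: ghdcx rgx pye zev
Hunk 7: at line 1 remove [rgx,pye] add [piycs] -> 3 lines: ghdcx piycs zev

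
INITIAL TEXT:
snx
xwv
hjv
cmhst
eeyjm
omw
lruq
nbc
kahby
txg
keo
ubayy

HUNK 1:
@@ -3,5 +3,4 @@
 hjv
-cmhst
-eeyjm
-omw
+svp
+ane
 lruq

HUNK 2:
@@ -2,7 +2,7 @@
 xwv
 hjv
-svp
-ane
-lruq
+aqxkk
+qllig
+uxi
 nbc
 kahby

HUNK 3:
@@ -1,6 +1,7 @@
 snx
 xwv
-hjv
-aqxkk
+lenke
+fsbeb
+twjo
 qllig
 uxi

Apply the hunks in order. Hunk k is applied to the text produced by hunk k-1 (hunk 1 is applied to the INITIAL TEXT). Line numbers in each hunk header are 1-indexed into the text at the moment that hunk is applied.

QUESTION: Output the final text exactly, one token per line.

Hunk 1: at line 3 remove [cmhst,eeyjm,omw] add [svp,ane] -> 11 lines: snx xwv hjv svp ane lruq nbc kahby txg keo ubayy
Hunk 2: at line 2 remove [svp,ane,lruq] add [aqxkk,qllig,uxi] -> 11 lines: snx xwv hjv aqxkk qllig uxi nbc kahby txg keo ubayy
Hunk 3: at line 1 remove [hjv,aqxkk] add [lenke,fsbeb,twjo] -> 12 lines: snx xwv lenke fsbeb twjo qllig uxi nbc kahby txg keo ubayy

Answer: snx
xwv
lenke
fsbeb
twjo
qllig
uxi
nbc
kahby
txg
keo
ubayy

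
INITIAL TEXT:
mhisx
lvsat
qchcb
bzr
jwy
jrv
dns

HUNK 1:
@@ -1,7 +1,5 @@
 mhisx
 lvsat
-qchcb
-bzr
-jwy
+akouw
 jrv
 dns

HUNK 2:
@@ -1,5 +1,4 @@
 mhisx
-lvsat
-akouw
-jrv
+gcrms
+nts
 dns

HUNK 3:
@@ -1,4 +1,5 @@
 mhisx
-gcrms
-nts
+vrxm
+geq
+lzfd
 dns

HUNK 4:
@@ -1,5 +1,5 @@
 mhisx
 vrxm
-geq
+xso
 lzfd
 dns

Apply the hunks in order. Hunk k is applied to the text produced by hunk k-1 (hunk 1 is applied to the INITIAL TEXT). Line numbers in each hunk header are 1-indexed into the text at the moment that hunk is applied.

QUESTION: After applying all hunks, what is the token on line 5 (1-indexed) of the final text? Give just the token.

Hunk 1: at line 1 remove [qchcb,bzr,jwy] add [akouw] -> 5 lines: mhisx lvsat akouw jrv dns
Hunk 2: at line 1 remove [lvsat,akouw,jrv] add [gcrms,nts] -> 4 lines: mhisx gcrms nts dns
Hunk 3: at line 1 remove [gcrms,nts] add [vrxm,geq,lzfd] -> 5 lines: mhisx vrxm geq lzfd dns
Hunk 4: at line 1 remove [geq] add [xso] -> 5 lines: mhisx vrxm xso lzfd dns
Final line 5: dns

Answer: dns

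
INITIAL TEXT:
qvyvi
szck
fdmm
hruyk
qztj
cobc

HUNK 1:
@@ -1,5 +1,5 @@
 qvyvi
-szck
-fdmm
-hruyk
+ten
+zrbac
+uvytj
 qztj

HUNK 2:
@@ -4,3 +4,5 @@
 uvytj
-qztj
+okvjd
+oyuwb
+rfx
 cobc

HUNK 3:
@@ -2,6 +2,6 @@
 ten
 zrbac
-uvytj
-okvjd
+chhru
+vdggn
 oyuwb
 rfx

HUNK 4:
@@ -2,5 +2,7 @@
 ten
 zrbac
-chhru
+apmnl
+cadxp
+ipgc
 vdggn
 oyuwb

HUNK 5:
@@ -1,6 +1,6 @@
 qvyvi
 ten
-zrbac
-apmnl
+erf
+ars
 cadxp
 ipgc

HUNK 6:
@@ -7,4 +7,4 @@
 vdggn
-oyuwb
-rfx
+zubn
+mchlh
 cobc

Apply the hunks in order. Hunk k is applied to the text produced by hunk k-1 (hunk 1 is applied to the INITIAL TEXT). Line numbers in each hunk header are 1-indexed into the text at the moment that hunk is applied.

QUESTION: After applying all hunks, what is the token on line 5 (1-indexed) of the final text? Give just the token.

Answer: cadxp

Derivation:
Hunk 1: at line 1 remove [szck,fdmm,hruyk] add [ten,zrbac,uvytj] -> 6 lines: qvyvi ten zrbac uvytj qztj cobc
Hunk 2: at line 4 remove [qztj] add [okvjd,oyuwb,rfx] -> 8 lines: qvyvi ten zrbac uvytj okvjd oyuwb rfx cobc
Hunk 3: at line 2 remove [uvytj,okvjd] add [chhru,vdggn] -> 8 lines: qvyvi ten zrbac chhru vdggn oyuwb rfx cobc
Hunk 4: at line 2 remove [chhru] add [apmnl,cadxp,ipgc] -> 10 lines: qvyvi ten zrbac apmnl cadxp ipgc vdggn oyuwb rfx cobc
Hunk 5: at line 1 remove [zrbac,apmnl] add [erf,ars] -> 10 lines: qvyvi ten erf ars cadxp ipgc vdggn oyuwb rfx cobc
Hunk 6: at line 7 remove [oyuwb,rfx] add [zubn,mchlh] -> 10 lines: qvyvi ten erf ars cadxp ipgc vdggn zubn mchlh cobc
Final line 5: cadxp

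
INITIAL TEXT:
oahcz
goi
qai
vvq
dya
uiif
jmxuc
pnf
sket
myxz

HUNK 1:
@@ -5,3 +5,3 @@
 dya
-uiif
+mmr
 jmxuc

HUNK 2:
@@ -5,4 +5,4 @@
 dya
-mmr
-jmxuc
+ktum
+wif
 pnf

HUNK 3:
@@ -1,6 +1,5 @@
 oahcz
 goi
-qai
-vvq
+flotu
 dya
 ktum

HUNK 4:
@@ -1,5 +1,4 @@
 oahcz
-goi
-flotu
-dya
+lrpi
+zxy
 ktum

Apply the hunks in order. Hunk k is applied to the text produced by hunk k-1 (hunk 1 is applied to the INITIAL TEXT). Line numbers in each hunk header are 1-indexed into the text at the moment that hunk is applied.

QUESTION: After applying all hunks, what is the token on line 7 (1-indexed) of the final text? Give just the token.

Hunk 1: at line 5 remove [uiif] add [mmr] -> 10 lines: oahcz goi qai vvq dya mmr jmxuc pnf sket myxz
Hunk 2: at line 5 remove [mmr,jmxuc] add [ktum,wif] -> 10 lines: oahcz goi qai vvq dya ktum wif pnf sket myxz
Hunk 3: at line 1 remove [qai,vvq] add [flotu] -> 9 lines: oahcz goi flotu dya ktum wif pnf sket myxz
Hunk 4: at line 1 remove [goi,flotu,dya] add [lrpi,zxy] -> 8 lines: oahcz lrpi zxy ktum wif pnf sket myxz
Final line 7: sket

Answer: sket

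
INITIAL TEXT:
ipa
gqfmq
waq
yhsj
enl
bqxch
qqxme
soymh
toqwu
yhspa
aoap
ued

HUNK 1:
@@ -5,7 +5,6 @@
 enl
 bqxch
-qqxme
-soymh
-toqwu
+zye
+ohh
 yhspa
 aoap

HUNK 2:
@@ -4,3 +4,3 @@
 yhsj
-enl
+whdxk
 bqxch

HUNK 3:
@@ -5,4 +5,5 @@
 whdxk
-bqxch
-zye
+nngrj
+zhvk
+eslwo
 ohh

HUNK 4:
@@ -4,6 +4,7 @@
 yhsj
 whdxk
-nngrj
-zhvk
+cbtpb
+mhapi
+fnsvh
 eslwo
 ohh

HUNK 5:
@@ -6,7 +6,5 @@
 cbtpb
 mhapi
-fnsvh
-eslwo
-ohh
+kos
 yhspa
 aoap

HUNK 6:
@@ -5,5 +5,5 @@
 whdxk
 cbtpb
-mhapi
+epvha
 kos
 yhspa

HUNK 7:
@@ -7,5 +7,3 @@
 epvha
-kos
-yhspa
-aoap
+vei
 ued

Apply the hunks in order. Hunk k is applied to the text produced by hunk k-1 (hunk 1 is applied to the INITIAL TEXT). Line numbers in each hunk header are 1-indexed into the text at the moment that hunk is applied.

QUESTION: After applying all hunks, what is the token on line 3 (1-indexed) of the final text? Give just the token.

Answer: waq

Derivation:
Hunk 1: at line 5 remove [qqxme,soymh,toqwu] add [zye,ohh] -> 11 lines: ipa gqfmq waq yhsj enl bqxch zye ohh yhspa aoap ued
Hunk 2: at line 4 remove [enl] add [whdxk] -> 11 lines: ipa gqfmq waq yhsj whdxk bqxch zye ohh yhspa aoap ued
Hunk 3: at line 5 remove [bqxch,zye] add [nngrj,zhvk,eslwo] -> 12 lines: ipa gqfmq waq yhsj whdxk nngrj zhvk eslwo ohh yhspa aoap ued
Hunk 4: at line 4 remove [nngrj,zhvk] add [cbtpb,mhapi,fnsvh] -> 13 lines: ipa gqfmq waq yhsj whdxk cbtpb mhapi fnsvh eslwo ohh yhspa aoap ued
Hunk 5: at line 6 remove [fnsvh,eslwo,ohh] add [kos] -> 11 lines: ipa gqfmq waq yhsj whdxk cbtpb mhapi kos yhspa aoap ued
Hunk 6: at line 5 remove [mhapi] add [epvha] -> 11 lines: ipa gqfmq waq yhsj whdxk cbtpb epvha kos yhspa aoap ued
Hunk 7: at line 7 remove [kos,yhspa,aoap] add [vei] -> 9 lines: ipa gqfmq waq yhsj whdxk cbtpb epvha vei ued
Final line 3: waq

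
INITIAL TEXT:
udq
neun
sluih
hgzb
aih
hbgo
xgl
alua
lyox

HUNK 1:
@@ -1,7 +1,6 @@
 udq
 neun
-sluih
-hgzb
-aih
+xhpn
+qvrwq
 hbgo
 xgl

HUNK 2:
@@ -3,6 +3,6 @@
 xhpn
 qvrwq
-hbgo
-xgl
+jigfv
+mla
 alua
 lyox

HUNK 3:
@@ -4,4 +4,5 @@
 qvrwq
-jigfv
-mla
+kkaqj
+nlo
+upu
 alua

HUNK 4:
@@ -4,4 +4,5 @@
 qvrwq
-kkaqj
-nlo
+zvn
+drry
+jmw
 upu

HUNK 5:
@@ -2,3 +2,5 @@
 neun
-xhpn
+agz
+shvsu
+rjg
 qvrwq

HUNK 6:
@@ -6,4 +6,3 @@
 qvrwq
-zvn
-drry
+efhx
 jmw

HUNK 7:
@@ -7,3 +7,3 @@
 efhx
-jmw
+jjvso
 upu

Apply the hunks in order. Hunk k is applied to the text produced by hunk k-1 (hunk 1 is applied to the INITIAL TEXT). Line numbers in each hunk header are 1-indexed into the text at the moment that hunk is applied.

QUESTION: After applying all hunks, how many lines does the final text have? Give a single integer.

Hunk 1: at line 1 remove [sluih,hgzb,aih] add [xhpn,qvrwq] -> 8 lines: udq neun xhpn qvrwq hbgo xgl alua lyox
Hunk 2: at line 3 remove [hbgo,xgl] add [jigfv,mla] -> 8 lines: udq neun xhpn qvrwq jigfv mla alua lyox
Hunk 3: at line 4 remove [jigfv,mla] add [kkaqj,nlo,upu] -> 9 lines: udq neun xhpn qvrwq kkaqj nlo upu alua lyox
Hunk 4: at line 4 remove [kkaqj,nlo] add [zvn,drry,jmw] -> 10 lines: udq neun xhpn qvrwq zvn drry jmw upu alua lyox
Hunk 5: at line 2 remove [xhpn] add [agz,shvsu,rjg] -> 12 lines: udq neun agz shvsu rjg qvrwq zvn drry jmw upu alua lyox
Hunk 6: at line 6 remove [zvn,drry] add [efhx] -> 11 lines: udq neun agz shvsu rjg qvrwq efhx jmw upu alua lyox
Hunk 7: at line 7 remove [jmw] add [jjvso] -> 11 lines: udq neun agz shvsu rjg qvrwq efhx jjvso upu alua lyox
Final line count: 11

Answer: 11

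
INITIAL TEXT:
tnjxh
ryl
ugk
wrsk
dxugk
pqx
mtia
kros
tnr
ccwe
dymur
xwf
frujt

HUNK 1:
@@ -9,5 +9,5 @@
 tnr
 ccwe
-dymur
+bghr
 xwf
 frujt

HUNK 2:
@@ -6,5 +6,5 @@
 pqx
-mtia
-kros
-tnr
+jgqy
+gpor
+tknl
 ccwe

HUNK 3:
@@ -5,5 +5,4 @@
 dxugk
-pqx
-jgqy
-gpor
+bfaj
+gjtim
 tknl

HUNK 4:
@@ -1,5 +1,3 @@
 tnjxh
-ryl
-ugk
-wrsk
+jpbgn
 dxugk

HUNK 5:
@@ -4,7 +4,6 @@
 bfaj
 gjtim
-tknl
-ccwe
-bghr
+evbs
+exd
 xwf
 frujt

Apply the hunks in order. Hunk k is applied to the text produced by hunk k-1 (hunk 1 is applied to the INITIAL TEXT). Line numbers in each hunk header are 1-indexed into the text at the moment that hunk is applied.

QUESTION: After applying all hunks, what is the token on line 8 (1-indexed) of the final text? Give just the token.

Hunk 1: at line 9 remove [dymur] add [bghr] -> 13 lines: tnjxh ryl ugk wrsk dxugk pqx mtia kros tnr ccwe bghr xwf frujt
Hunk 2: at line 6 remove [mtia,kros,tnr] add [jgqy,gpor,tknl] -> 13 lines: tnjxh ryl ugk wrsk dxugk pqx jgqy gpor tknl ccwe bghr xwf frujt
Hunk 3: at line 5 remove [pqx,jgqy,gpor] add [bfaj,gjtim] -> 12 lines: tnjxh ryl ugk wrsk dxugk bfaj gjtim tknl ccwe bghr xwf frujt
Hunk 4: at line 1 remove [ryl,ugk,wrsk] add [jpbgn] -> 10 lines: tnjxh jpbgn dxugk bfaj gjtim tknl ccwe bghr xwf frujt
Hunk 5: at line 4 remove [tknl,ccwe,bghr] add [evbs,exd] -> 9 lines: tnjxh jpbgn dxugk bfaj gjtim evbs exd xwf frujt
Final line 8: xwf

Answer: xwf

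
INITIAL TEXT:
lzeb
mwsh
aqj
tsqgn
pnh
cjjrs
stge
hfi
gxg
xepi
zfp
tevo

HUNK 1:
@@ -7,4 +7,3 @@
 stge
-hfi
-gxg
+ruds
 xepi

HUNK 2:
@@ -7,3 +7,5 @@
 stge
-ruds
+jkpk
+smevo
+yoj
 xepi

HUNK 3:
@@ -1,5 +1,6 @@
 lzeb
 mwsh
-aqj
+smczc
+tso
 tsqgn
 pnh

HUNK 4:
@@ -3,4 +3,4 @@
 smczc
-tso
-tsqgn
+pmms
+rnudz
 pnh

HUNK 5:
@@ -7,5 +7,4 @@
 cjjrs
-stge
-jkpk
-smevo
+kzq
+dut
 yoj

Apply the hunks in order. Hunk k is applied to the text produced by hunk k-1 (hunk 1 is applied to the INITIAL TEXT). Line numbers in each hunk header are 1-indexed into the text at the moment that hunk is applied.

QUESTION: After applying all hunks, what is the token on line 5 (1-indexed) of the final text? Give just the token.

Hunk 1: at line 7 remove [hfi,gxg] add [ruds] -> 11 lines: lzeb mwsh aqj tsqgn pnh cjjrs stge ruds xepi zfp tevo
Hunk 2: at line 7 remove [ruds] add [jkpk,smevo,yoj] -> 13 lines: lzeb mwsh aqj tsqgn pnh cjjrs stge jkpk smevo yoj xepi zfp tevo
Hunk 3: at line 1 remove [aqj] add [smczc,tso] -> 14 lines: lzeb mwsh smczc tso tsqgn pnh cjjrs stge jkpk smevo yoj xepi zfp tevo
Hunk 4: at line 3 remove [tso,tsqgn] add [pmms,rnudz] -> 14 lines: lzeb mwsh smczc pmms rnudz pnh cjjrs stge jkpk smevo yoj xepi zfp tevo
Hunk 5: at line 7 remove [stge,jkpk,smevo] add [kzq,dut] -> 13 lines: lzeb mwsh smczc pmms rnudz pnh cjjrs kzq dut yoj xepi zfp tevo
Final line 5: rnudz

Answer: rnudz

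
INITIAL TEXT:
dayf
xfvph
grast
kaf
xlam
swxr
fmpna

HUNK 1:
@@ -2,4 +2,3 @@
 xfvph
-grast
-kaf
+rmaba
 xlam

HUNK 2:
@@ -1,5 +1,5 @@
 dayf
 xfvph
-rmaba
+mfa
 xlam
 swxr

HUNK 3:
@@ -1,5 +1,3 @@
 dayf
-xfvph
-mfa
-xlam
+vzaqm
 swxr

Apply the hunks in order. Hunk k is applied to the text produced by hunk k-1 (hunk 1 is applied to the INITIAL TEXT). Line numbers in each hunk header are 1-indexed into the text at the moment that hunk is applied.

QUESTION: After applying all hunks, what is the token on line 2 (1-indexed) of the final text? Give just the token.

Hunk 1: at line 2 remove [grast,kaf] add [rmaba] -> 6 lines: dayf xfvph rmaba xlam swxr fmpna
Hunk 2: at line 1 remove [rmaba] add [mfa] -> 6 lines: dayf xfvph mfa xlam swxr fmpna
Hunk 3: at line 1 remove [xfvph,mfa,xlam] add [vzaqm] -> 4 lines: dayf vzaqm swxr fmpna
Final line 2: vzaqm

Answer: vzaqm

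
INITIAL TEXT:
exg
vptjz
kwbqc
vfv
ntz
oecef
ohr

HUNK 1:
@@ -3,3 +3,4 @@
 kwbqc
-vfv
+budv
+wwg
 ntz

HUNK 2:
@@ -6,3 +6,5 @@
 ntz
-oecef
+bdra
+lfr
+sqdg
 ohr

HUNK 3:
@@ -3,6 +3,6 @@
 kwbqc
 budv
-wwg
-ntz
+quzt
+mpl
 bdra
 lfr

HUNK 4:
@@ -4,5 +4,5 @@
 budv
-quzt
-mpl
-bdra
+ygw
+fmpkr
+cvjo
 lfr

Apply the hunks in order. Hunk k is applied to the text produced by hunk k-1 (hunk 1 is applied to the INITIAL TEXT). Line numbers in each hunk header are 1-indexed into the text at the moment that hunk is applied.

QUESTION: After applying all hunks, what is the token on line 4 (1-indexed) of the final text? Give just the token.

Answer: budv

Derivation:
Hunk 1: at line 3 remove [vfv] add [budv,wwg] -> 8 lines: exg vptjz kwbqc budv wwg ntz oecef ohr
Hunk 2: at line 6 remove [oecef] add [bdra,lfr,sqdg] -> 10 lines: exg vptjz kwbqc budv wwg ntz bdra lfr sqdg ohr
Hunk 3: at line 3 remove [wwg,ntz] add [quzt,mpl] -> 10 lines: exg vptjz kwbqc budv quzt mpl bdra lfr sqdg ohr
Hunk 4: at line 4 remove [quzt,mpl,bdra] add [ygw,fmpkr,cvjo] -> 10 lines: exg vptjz kwbqc budv ygw fmpkr cvjo lfr sqdg ohr
Final line 4: budv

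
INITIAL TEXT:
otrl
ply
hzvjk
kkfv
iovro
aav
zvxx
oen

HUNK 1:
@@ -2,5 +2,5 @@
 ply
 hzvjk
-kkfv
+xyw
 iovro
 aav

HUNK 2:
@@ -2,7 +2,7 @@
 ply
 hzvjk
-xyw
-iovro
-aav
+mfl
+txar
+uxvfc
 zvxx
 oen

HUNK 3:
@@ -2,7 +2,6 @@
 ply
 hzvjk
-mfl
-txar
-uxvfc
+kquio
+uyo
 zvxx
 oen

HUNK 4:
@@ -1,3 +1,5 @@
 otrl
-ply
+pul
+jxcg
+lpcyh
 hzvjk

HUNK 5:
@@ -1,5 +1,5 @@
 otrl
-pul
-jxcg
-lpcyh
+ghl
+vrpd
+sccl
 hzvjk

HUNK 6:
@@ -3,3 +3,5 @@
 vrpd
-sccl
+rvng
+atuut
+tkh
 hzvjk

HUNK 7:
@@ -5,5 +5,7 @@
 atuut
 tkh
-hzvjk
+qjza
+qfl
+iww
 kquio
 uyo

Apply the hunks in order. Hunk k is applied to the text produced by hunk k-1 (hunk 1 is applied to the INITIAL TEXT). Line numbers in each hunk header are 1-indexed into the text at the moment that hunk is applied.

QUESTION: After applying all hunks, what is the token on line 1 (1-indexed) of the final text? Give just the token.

Answer: otrl

Derivation:
Hunk 1: at line 2 remove [kkfv] add [xyw] -> 8 lines: otrl ply hzvjk xyw iovro aav zvxx oen
Hunk 2: at line 2 remove [xyw,iovro,aav] add [mfl,txar,uxvfc] -> 8 lines: otrl ply hzvjk mfl txar uxvfc zvxx oen
Hunk 3: at line 2 remove [mfl,txar,uxvfc] add [kquio,uyo] -> 7 lines: otrl ply hzvjk kquio uyo zvxx oen
Hunk 4: at line 1 remove [ply] add [pul,jxcg,lpcyh] -> 9 lines: otrl pul jxcg lpcyh hzvjk kquio uyo zvxx oen
Hunk 5: at line 1 remove [pul,jxcg,lpcyh] add [ghl,vrpd,sccl] -> 9 lines: otrl ghl vrpd sccl hzvjk kquio uyo zvxx oen
Hunk 6: at line 3 remove [sccl] add [rvng,atuut,tkh] -> 11 lines: otrl ghl vrpd rvng atuut tkh hzvjk kquio uyo zvxx oen
Hunk 7: at line 5 remove [hzvjk] add [qjza,qfl,iww] -> 13 lines: otrl ghl vrpd rvng atuut tkh qjza qfl iww kquio uyo zvxx oen
Final line 1: otrl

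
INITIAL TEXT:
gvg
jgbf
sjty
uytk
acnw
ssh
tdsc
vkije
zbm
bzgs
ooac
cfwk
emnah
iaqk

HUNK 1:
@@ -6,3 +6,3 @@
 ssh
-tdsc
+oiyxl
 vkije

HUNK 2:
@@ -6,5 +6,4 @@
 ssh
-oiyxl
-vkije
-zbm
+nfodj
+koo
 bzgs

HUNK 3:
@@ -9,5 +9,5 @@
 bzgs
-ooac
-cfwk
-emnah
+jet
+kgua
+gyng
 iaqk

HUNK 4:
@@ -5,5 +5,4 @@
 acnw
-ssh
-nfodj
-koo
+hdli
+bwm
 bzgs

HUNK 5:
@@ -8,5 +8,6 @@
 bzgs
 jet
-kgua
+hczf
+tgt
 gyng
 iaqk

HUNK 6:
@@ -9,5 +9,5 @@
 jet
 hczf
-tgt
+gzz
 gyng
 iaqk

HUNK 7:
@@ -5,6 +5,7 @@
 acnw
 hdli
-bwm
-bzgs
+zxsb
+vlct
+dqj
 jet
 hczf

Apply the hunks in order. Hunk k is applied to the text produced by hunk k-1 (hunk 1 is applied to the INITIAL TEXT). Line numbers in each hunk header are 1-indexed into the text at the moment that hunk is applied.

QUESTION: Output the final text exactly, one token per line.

Hunk 1: at line 6 remove [tdsc] add [oiyxl] -> 14 lines: gvg jgbf sjty uytk acnw ssh oiyxl vkije zbm bzgs ooac cfwk emnah iaqk
Hunk 2: at line 6 remove [oiyxl,vkije,zbm] add [nfodj,koo] -> 13 lines: gvg jgbf sjty uytk acnw ssh nfodj koo bzgs ooac cfwk emnah iaqk
Hunk 3: at line 9 remove [ooac,cfwk,emnah] add [jet,kgua,gyng] -> 13 lines: gvg jgbf sjty uytk acnw ssh nfodj koo bzgs jet kgua gyng iaqk
Hunk 4: at line 5 remove [ssh,nfodj,koo] add [hdli,bwm] -> 12 lines: gvg jgbf sjty uytk acnw hdli bwm bzgs jet kgua gyng iaqk
Hunk 5: at line 8 remove [kgua] add [hczf,tgt] -> 13 lines: gvg jgbf sjty uytk acnw hdli bwm bzgs jet hczf tgt gyng iaqk
Hunk 6: at line 9 remove [tgt] add [gzz] -> 13 lines: gvg jgbf sjty uytk acnw hdli bwm bzgs jet hczf gzz gyng iaqk
Hunk 7: at line 5 remove [bwm,bzgs] add [zxsb,vlct,dqj] -> 14 lines: gvg jgbf sjty uytk acnw hdli zxsb vlct dqj jet hczf gzz gyng iaqk

Answer: gvg
jgbf
sjty
uytk
acnw
hdli
zxsb
vlct
dqj
jet
hczf
gzz
gyng
iaqk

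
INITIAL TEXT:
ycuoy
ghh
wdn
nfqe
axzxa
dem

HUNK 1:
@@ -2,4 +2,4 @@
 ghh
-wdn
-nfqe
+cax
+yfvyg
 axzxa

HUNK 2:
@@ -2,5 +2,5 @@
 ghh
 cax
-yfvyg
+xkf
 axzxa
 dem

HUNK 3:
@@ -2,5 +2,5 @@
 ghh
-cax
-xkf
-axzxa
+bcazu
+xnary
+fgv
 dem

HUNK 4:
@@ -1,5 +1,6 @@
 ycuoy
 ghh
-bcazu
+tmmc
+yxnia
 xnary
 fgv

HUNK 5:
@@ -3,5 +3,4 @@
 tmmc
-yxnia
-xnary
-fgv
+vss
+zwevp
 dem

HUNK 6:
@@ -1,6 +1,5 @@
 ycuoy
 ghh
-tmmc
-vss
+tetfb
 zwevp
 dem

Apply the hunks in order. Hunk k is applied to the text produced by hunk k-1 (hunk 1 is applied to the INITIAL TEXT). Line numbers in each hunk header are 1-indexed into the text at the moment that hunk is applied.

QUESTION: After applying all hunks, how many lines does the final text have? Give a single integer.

Hunk 1: at line 2 remove [wdn,nfqe] add [cax,yfvyg] -> 6 lines: ycuoy ghh cax yfvyg axzxa dem
Hunk 2: at line 2 remove [yfvyg] add [xkf] -> 6 lines: ycuoy ghh cax xkf axzxa dem
Hunk 3: at line 2 remove [cax,xkf,axzxa] add [bcazu,xnary,fgv] -> 6 lines: ycuoy ghh bcazu xnary fgv dem
Hunk 4: at line 1 remove [bcazu] add [tmmc,yxnia] -> 7 lines: ycuoy ghh tmmc yxnia xnary fgv dem
Hunk 5: at line 3 remove [yxnia,xnary,fgv] add [vss,zwevp] -> 6 lines: ycuoy ghh tmmc vss zwevp dem
Hunk 6: at line 1 remove [tmmc,vss] add [tetfb] -> 5 lines: ycuoy ghh tetfb zwevp dem
Final line count: 5

Answer: 5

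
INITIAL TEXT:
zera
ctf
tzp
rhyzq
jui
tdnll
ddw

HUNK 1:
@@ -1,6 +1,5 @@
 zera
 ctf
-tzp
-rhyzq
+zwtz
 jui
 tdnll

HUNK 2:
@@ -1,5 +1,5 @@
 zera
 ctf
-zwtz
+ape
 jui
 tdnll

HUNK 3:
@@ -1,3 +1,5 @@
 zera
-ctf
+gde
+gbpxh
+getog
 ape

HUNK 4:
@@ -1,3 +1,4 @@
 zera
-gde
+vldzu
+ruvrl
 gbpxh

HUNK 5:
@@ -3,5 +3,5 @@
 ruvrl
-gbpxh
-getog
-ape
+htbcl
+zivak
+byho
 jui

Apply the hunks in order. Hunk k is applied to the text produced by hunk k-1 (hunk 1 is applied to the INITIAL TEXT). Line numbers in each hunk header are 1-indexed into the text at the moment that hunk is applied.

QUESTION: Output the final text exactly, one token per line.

Answer: zera
vldzu
ruvrl
htbcl
zivak
byho
jui
tdnll
ddw

Derivation:
Hunk 1: at line 1 remove [tzp,rhyzq] add [zwtz] -> 6 lines: zera ctf zwtz jui tdnll ddw
Hunk 2: at line 1 remove [zwtz] add [ape] -> 6 lines: zera ctf ape jui tdnll ddw
Hunk 3: at line 1 remove [ctf] add [gde,gbpxh,getog] -> 8 lines: zera gde gbpxh getog ape jui tdnll ddw
Hunk 4: at line 1 remove [gde] add [vldzu,ruvrl] -> 9 lines: zera vldzu ruvrl gbpxh getog ape jui tdnll ddw
Hunk 5: at line 3 remove [gbpxh,getog,ape] add [htbcl,zivak,byho] -> 9 lines: zera vldzu ruvrl htbcl zivak byho jui tdnll ddw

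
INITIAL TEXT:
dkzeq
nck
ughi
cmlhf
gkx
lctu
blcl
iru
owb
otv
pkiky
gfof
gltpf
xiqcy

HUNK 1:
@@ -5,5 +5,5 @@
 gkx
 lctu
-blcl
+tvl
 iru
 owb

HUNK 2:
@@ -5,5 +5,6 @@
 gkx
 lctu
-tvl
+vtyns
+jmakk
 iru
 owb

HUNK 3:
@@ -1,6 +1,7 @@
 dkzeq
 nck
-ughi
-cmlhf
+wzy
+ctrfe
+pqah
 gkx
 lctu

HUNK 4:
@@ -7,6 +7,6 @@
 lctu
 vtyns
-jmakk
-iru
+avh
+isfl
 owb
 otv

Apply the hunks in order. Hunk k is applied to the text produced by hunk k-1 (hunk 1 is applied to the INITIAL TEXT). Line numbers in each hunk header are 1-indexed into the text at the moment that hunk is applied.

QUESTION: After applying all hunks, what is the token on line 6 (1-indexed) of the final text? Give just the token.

Hunk 1: at line 5 remove [blcl] add [tvl] -> 14 lines: dkzeq nck ughi cmlhf gkx lctu tvl iru owb otv pkiky gfof gltpf xiqcy
Hunk 2: at line 5 remove [tvl] add [vtyns,jmakk] -> 15 lines: dkzeq nck ughi cmlhf gkx lctu vtyns jmakk iru owb otv pkiky gfof gltpf xiqcy
Hunk 3: at line 1 remove [ughi,cmlhf] add [wzy,ctrfe,pqah] -> 16 lines: dkzeq nck wzy ctrfe pqah gkx lctu vtyns jmakk iru owb otv pkiky gfof gltpf xiqcy
Hunk 4: at line 7 remove [jmakk,iru] add [avh,isfl] -> 16 lines: dkzeq nck wzy ctrfe pqah gkx lctu vtyns avh isfl owb otv pkiky gfof gltpf xiqcy
Final line 6: gkx

Answer: gkx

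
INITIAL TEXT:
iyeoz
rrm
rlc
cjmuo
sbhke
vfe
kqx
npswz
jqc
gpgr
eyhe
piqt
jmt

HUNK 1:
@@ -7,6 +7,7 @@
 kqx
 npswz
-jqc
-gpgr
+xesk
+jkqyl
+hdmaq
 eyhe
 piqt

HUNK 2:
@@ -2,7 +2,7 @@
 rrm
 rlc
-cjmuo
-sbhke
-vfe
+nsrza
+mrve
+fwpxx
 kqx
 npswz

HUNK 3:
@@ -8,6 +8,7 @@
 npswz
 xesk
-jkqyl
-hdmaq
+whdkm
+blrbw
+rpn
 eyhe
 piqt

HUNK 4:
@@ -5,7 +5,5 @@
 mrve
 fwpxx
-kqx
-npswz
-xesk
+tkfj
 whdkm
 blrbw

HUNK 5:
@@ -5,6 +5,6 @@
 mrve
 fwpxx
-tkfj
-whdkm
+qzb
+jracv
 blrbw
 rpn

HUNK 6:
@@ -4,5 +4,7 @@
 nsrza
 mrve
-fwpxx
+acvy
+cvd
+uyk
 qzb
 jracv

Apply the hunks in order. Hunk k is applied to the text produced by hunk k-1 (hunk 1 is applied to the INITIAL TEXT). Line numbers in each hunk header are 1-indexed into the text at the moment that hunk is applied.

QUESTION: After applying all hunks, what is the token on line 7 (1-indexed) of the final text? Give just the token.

Hunk 1: at line 7 remove [jqc,gpgr] add [xesk,jkqyl,hdmaq] -> 14 lines: iyeoz rrm rlc cjmuo sbhke vfe kqx npswz xesk jkqyl hdmaq eyhe piqt jmt
Hunk 2: at line 2 remove [cjmuo,sbhke,vfe] add [nsrza,mrve,fwpxx] -> 14 lines: iyeoz rrm rlc nsrza mrve fwpxx kqx npswz xesk jkqyl hdmaq eyhe piqt jmt
Hunk 3: at line 8 remove [jkqyl,hdmaq] add [whdkm,blrbw,rpn] -> 15 lines: iyeoz rrm rlc nsrza mrve fwpxx kqx npswz xesk whdkm blrbw rpn eyhe piqt jmt
Hunk 4: at line 5 remove [kqx,npswz,xesk] add [tkfj] -> 13 lines: iyeoz rrm rlc nsrza mrve fwpxx tkfj whdkm blrbw rpn eyhe piqt jmt
Hunk 5: at line 5 remove [tkfj,whdkm] add [qzb,jracv] -> 13 lines: iyeoz rrm rlc nsrza mrve fwpxx qzb jracv blrbw rpn eyhe piqt jmt
Hunk 6: at line 4 remove [fwpxx] add [acvy,cvd,uyk] -> 15 lines: iyeoz rrm rlc nsrza mrve acvy cvd uyk qzb jracv blrbw rpn eyhe piqt jmt
Final line 7: cvd

Answer: cvd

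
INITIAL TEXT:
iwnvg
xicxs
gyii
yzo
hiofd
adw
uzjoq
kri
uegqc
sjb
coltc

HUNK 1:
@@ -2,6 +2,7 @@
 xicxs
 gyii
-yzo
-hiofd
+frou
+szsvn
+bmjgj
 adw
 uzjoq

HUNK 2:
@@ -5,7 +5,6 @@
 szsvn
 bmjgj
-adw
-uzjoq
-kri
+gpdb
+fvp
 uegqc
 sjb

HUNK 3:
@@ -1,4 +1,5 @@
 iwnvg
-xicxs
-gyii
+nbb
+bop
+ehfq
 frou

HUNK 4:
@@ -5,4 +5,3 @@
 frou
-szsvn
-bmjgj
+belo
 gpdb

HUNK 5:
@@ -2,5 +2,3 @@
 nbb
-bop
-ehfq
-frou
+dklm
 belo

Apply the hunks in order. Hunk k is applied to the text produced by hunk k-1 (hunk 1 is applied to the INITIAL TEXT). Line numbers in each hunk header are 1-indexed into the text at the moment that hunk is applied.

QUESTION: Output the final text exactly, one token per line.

Answer: iwnvg
nbb
dklm
belo
gpdb
fvp
uegqc
sjb
coltc

Derivation:
Hunk 1: at line 2 remove [yzo,hiofd] add [frou,szsvn,bmjgj] -> 12 lines: iwnvg xicxs gyii frou szsvn bmjgj adw uzjoq kri uegqc sjb coltc
Hunk 2: at line 5 remove [adw,uzjoq,kri] add [gpdb,fvp] -> 11 lines: iwnvg xicxs gyii frou szsvn bmjgj gpdb fvp uegqc sjb coltc
Hunk 3: at line 1 remove [xicxs,gyii] add [nbb,bop,ehfq] -> 12 lines: iwnvg nbb bop ehfq frou szsvn bmjgj gpdb fvp uegqc sjb coltc
Hunk 4: at line 5 remove [szsvn,bmjgj] add [belo] -> 11 lines: iwnvg nbb bop ehfq frou belo gpdb fvp uegqc sjb coltc
Hunk 5: at line 2 remove [bop,ehfq,frou] add [dklm] -> 9 lines: iwnvg nbb dklm belo gpdb fvp uegqc sjb coltc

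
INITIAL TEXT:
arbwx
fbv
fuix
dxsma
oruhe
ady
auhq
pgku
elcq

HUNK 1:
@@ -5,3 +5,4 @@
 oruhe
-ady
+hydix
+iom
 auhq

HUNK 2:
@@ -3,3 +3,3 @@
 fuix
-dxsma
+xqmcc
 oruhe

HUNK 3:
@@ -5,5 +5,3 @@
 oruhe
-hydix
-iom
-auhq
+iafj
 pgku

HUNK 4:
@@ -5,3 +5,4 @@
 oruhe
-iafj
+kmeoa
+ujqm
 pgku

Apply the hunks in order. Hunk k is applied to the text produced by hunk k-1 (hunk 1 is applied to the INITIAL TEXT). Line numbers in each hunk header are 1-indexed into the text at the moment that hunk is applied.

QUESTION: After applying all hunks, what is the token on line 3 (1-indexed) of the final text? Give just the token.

Hunk 1: at line 5 remove [ady] add [hydix,iom] -> 10 lines: arbwx fbv fuix dxsma oruhe hydix iom auhq pgku elcq
Hunk 2: at line 3 remove [dxsma] add [xqmcc] -> 10 lines: arbwx fbv fuix xqmcc oruhe hydix iom auhq pgku elcq
Hunk 3: at line 5 remove [hydix,iom,auhq] add [iafj] -> 8 lines: arbwx fbv fuix xqmcc oruhe iafj pgku elcq
Hunk 4: at line 5 remove [iafj] add [kmeoa,ujqm] -> 9 lines: arbwx fbv fuix xqmcc oruhe kmeoa ujqm pgku elcq
Final line 3: fuix

Answer: fuix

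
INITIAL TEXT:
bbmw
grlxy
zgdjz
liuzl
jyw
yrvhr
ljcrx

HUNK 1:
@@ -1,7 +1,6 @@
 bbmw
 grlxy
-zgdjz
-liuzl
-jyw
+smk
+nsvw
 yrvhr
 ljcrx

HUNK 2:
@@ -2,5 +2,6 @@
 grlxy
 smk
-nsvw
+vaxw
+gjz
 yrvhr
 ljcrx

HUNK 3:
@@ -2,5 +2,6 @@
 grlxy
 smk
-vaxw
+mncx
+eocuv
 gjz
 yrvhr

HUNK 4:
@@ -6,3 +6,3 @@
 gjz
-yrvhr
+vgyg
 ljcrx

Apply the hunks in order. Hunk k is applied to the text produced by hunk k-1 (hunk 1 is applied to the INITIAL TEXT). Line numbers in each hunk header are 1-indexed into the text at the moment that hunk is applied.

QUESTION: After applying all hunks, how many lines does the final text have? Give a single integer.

Answer: 8

Derivation:
Hunk 1: at line 1 remove [zgdjz,liuzl,jyw] add [smk,nsvw] -> 6 lines: bbmw grlxy smk nsvw yrvhr ljcrx
Hunk 2: at line 2 remove [nsvw] add [vaxw,gjz] -> 7 lines: bbmw grlxy smk vaxw gjz yrvhr ljcrx
Hunk 3: at line 2 remove [vaxw] add [mncx,eocuv] -> 8 lines: bbmw grlxy smk mncx eocuv gjz yrvhr ljcrx
Hunk 4: at line 6 remove [yrvhr] add [vgyg] -> 8 lines: bbmw grlxy smk mncx eocuv gjz vgyg ljcrx
Final line count: 8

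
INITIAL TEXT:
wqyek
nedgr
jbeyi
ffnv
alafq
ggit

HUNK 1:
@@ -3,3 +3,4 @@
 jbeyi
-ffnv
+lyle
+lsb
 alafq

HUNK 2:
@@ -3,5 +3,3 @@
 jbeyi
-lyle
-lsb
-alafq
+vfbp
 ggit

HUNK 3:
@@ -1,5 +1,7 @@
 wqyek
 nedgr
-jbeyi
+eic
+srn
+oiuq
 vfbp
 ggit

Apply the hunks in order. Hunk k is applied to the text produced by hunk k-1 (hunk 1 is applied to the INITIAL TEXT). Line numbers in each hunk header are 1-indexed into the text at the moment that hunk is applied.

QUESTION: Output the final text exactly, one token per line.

Hunk 1: at line 3 remove [ffnv] add [lyle,lsb] -> 7 lines: wqyek nedgr jbeyi lyle lsb alafq ggit
Hunk 2: at line 3 remove [lyle,lsb,alafq] add [vfbp] -> 5 lines: wqyek nedgr jbeyi vfbp ggit
Hunk 3: at line 1 remove [jbeyi] add [eic,srn,oiuq] -> 7 lines: wqyek nedgr eic srn oiuq vfbp ggit

Answer: wqyek
nedgr
eic
srn
oiuq
vfbp
ggit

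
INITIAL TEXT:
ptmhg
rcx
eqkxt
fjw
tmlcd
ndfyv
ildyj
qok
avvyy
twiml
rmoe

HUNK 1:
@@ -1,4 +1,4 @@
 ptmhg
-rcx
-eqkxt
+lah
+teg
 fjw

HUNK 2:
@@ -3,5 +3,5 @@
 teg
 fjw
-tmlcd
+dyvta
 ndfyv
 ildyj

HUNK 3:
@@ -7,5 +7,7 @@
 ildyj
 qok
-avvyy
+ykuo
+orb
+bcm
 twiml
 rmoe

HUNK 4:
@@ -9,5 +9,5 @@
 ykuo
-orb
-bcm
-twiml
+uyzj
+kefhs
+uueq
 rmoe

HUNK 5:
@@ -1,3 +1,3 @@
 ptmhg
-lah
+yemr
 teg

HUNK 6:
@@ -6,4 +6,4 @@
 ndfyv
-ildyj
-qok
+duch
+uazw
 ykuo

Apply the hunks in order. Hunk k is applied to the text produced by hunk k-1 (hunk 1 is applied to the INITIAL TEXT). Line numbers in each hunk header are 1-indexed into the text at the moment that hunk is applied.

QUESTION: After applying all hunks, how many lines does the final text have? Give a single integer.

Hunk 1: at line 1 remove [rcx,eqkxt] add [lah,teg] -> 11 lines: ptmhg lah teg fjw tmlcd ndfyv ildyj qok avvyy twiml rmoe
Hunk 2: at line 3 remove [tmlcd] add [dyvta] -> 11 lines: ptmhg lah teg fjw dyvta ndfyv ildyj qok avvyy twiml rmoe
Hunk 3: at line 7 remove [avvyy] add [ykuo,orb,bcm] -> 13 lines: ptmhg lah teg fjw dyvta ndfyv ildyj qok ykuo orb bcm twiml rmoe
Hunk 4: at line 9 remove [orb,bcm,twiml] add [uyzj,kefhs,uueq] -> 13 lines: ptmhg lah teg fjw dyvta ndfyv ildyj qok ykuo uyzj kefhs uueq rmoe
Hunk 5: at line 1 remove [lah] add [yemr] -> 13 lines: ptmhg yemr teg fjw dyvta ndfyv ildyj qok ykuo uyzj kefhs uueq rmoe
Hunk 6: at line 6 remove [ildyj,qok] add [duch,uazw] -> 13 lines: ptmhg yemr teg fjw dyvta ndfyv duch uazw ykuo uyzj kefhs uueq rmoe
Final line count: 13

Answer: 13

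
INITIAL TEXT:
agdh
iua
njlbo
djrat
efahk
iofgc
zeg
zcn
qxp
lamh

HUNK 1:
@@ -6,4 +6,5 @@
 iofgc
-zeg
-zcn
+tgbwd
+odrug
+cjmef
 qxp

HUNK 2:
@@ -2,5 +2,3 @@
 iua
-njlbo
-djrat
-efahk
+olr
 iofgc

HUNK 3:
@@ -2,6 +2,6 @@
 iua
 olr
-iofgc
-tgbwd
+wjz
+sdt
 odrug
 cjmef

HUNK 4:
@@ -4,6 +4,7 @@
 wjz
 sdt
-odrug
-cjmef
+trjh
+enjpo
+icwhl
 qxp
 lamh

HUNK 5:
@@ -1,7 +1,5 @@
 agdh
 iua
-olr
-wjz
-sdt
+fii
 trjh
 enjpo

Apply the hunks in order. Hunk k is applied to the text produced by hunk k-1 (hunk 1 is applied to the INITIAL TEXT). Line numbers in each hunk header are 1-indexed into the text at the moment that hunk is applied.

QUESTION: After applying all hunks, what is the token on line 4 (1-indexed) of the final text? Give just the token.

Answer: trjh

Derivation:
Hunk 1: at line 6 remove [zeg,zcn] add [tgbwd,odrug,cjmef] -> 11 lines: agdh iua njlbo djrat efahk iofgc tgbwd odrug cjmef qxp lamh
Hunk 2: at line 2 remove [njlbo,djrat,efahk] add [olr] -> 9 lines: agdh iua olr iofgc tgbwd odrug cjmef qxp lamh
Hunk 3: at line 2 remove [iofgc,tgbwd] add [wjz,sdt] -> 9 lines: agdh iua olr wjz sdt odrug cjmef qxp lamh
Hunk 4: at line 4 remove [odrug,cjmef] add [trjh,enjpo,icwhl] -> 10 lines: agdh iua olr wjz sdt trjh enjpo icwhl qxp lamh
Hunk 5: at line 1 remove [olr,wjz,sdt] add [fii] -> 8 lines: agdh iua fii trjh enjpo icwhl qxp lamh
Final line 4: trjh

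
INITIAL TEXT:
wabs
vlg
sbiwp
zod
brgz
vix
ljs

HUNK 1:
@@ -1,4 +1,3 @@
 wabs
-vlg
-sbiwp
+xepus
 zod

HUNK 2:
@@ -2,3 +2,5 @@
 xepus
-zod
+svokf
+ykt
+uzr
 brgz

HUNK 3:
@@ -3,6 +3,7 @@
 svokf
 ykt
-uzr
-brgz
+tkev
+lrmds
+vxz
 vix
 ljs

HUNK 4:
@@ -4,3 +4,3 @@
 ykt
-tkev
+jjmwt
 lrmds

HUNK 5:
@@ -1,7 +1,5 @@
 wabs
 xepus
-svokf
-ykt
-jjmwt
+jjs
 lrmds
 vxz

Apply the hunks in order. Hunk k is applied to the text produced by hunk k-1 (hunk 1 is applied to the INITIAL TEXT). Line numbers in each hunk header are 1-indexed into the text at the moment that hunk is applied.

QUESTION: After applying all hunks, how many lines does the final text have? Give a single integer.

Answer: 7

Derivation:
Hunk 1: at line 1 remove [vlg,sbiwp] add [xepus] -> 6 lines: wabs xepus zod brgz vix ljs
Hunk 2: at line 2 remove [zod] add [svokf,ykt,uzr] -> 8 lines: wabs xepus svokf ykt uzr brgz vix ljs
Hunk 3: at line 3 remove [uzr,brgz] add [tkev,lrmds,vxz] -> 9 lines: wabs xepus svokf ykt tkev lrmds vxz vix ljs
Hunk 4: at line 4 remove [tkev] add [jjmwt] -> 9 lines: wabs xepus svokf ykt jjmwt lrmds vxz vix ljs
Hunk 5: at line 1 remove [svokf,ykt,jjmwt] add [jjs] -> 7 lines: wabs xepus jjs lrmds vxz vix ljs
Final line count: 7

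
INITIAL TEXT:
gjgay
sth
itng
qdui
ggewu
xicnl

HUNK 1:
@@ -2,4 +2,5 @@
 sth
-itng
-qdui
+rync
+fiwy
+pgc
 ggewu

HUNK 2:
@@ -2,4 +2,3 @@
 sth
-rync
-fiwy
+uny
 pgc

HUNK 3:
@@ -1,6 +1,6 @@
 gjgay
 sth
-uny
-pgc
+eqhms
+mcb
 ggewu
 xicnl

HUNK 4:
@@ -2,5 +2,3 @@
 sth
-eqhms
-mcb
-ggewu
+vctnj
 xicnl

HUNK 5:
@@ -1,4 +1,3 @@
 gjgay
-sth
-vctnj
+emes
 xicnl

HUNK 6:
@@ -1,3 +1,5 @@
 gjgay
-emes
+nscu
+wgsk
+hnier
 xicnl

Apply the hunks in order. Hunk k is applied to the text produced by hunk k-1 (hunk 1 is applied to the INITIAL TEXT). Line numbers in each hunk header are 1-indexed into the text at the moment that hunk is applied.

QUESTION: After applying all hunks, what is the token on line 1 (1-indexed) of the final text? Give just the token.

Answer: gjgay

Derivation:
Hunk 1: at line 2 remove [itng,qdui] add [rync,fiwy,pgc] -> 7 lines: gjgay sth rync fiwy pgc ggewu xicnl
Hunk 2: at line 2 remove [rync,fiwy] add [uny] -> 6 lines: gjgay sth uny pgc ggewu xicnl
Hunk 3: at line 1 remove [uny,pgc] add [eqhms,mcb] -> 6 lines: gjgay sth eqhms mcb ggewu xicnl
Hunk 4: at line 2 remove [eqhms,mcb,ggewu] add [vctnj] -> 4 lines: gjgay sth vctnj xicnl
Hunk 5: at line 1 remove [sth,vctnj] add [emes] -> 3 lines: gjgay emes xicnl
Hunk 6: at line 1 remove [emes] add [nscu,wgsk,hnier] -> 5 lines: gjgay nscu wgsk hnier xicnl
Final line 1: gjgay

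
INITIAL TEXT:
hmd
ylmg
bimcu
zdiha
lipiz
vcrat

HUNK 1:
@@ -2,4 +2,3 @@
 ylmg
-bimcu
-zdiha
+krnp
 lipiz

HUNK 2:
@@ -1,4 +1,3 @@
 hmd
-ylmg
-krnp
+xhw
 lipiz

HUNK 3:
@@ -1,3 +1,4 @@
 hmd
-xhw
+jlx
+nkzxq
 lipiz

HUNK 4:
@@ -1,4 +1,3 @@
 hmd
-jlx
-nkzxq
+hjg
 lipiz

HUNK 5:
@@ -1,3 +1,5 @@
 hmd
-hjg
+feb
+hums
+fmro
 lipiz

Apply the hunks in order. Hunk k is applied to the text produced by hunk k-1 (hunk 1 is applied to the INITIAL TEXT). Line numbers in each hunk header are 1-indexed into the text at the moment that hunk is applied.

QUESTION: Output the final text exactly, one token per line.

Hunk 1: at line 2 remove [bimcu,zdiha] add [krnp] -> 5 lines: hmd ylmg krnp lipiz vcrat
Hunk 2: at line 1 remove [ylmg,krnp] add [xhw] -> 4 lines: hmd xhw lipiz vcrat
Hunk 3: at line 1 remove [xhw] add [jlx,nkzxq] -> 5 lines: hmd jlx nkzxq lipiz vcrat
Hunk 4: at line 1 remove [jlx,nkzxq] add [hjg] -> 4 lines: hmd hjg lipiz vcrat
Hunk 5: at line 1 remove [hjg] add [feb,hums,fmro] -> 6 lines: hmd feb hums fmro lipiz vcrat

Answer: hmd
feb
hums
fmro
lipiz
vcrat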